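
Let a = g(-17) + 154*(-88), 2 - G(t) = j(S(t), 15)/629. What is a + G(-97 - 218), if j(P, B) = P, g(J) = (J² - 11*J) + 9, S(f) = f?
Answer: -8217570/629 ≈ -13065.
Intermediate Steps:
g(J) = 9 + J² - 11*J
G(t) = 2 - t/629
a = -13067 (a = (9 + (-17)² - 11*(-17)) + 154*(-88) = (9 + 289 + 187) - 13552 = 485 - 13552 = -13067)
a + G(-97 - 218) = -13067 + (2 - (-97 - 218)/629) = -13067 + (2 - 1/629*(-315)) = -13067 + (2 + 315/629) = -13067 + 1573/629 = -8217570/629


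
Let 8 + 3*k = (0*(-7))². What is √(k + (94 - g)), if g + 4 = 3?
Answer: √831/3 ≈ 9.6090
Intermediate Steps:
g = -1 (g = -4 + 3 = -1)
k = -8/3 (k = -8/3 + (0*(-7))²/3 = -8/3 + (⅓)*0² = -8/3 + (⅓)*0 = -8/3 + 0 = -8/3 ≈ -2.6667)
√(k + (94 - g)) = √(-8/3 + (94 - 1*(-1))) = √(-8/3 + (94 + 1)) = √(-8/3 + 95) = √(277/3) = √831/3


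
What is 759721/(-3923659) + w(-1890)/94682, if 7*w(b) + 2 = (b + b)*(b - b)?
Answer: -251765586686/1300249585033 ≈ -0.19363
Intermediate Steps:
w(b) = -2/7 (w(b) = -2/7 + ((b + b)*(b - b))/7 = -2/7 + ((2*b)*0)/7 = -2/7 + (⅐)*0 = -2/7 + 0 = -2/7)
759721/(-3923659) + w(-1890)/94682 = 759721/(-3923659) - 2/7/94682 = 759721*(-1/3923659) - 2/7*1/94682 = -759721/3923659 - 1/331387 = -251765586686/1300249585033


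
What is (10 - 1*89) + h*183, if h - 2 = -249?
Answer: -45280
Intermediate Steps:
h = -247 (h = 2 - 249 = -247)
(10 - 1*89) + h*183 = (10 - 1*89) - 247*183 = (10 - 89) - 45201 = -79 - 45201 = -45280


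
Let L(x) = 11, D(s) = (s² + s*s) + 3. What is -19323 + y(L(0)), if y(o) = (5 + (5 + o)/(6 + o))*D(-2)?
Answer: -327380/17 ≈ -19258.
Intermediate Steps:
D(s) = 3 + 2*s² (D(s) = (s² + s²) + 3 = 2*s² + 3 = 3 + 2*s²)
y(o) = 55 + 11*(5 + o)/(6 + o) (y(o) = (5 + (5 + o)/(6 + o))*(3 + 2*(-2)²) = (5 + (5 + o)/(6 + o))*(3 + 2*4) = (5 + (5 + o)/(6 + o))*(3 + 8) = (5 + (5 + o)/(6 + o))*11 = 55 + 11*(5 + o)/(6 + o))
-19323 + y(L(0)) = -19323 + 11*(35 + 6*11)/(6 + 11) = -19323 + 11*(35 + 66)/17 = -19323 + 11*(1/17)*101 = -19323 + 1111/17 = -327380/17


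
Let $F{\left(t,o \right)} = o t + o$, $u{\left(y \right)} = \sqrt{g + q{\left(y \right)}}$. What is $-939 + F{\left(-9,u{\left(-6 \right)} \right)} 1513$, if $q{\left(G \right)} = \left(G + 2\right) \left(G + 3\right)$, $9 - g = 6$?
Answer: $-939 - 12104 \sqrt{15} \approx -47818.0$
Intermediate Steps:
$g = 3$ ($g = 9 - 6 = 3$)
$q{\left(G \right)} = \left(2 + G\right) \left(3 + G\right)$
$u{\left(y \right)} = \sqrt{9 + y^{2} + 5 y}$ ($u{\left(y \right)} = \sqrt{3 + \left(6 + y^{2} + 5 y\right)} = \sqrt{9 + y^{2} + 5 y}$)
$F{\left(t,o \right)} = o + o t$
$-939 + F{\left(-9,u{\left(-6 \right)} \right)} 1513 = -939 + \sqrt{9 + \left(-6\right)^{2} + 5 \left(-6\right)} \left(1 - 9\right) 1513 = -939 + \sqrt{9 + 36 - 30} \left(-8\right) 1513 = -939 + \sqrt{15} \left(-8\right) 1513 = -939 + - 8 \sqrt{15} \cdot 1513 = -939 - 12104 \sqrt{15}$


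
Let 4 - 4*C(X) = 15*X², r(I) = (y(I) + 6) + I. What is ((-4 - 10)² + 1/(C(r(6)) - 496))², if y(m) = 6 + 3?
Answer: 2837931067456/73874025 ≈ 38416.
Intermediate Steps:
y(m) = 9
r(I) = 15 + I (r(I) = (9 + 6) + I = 15 + I)
C(X) = 1 - 15*X²/4
((-4 - 10)² + 1/(C(r(6)) - 496))² = ((-4 - 10)² + 1/((1 - 15*(15 + 6)²/4) - 496))² = ((-14)² + 1/((1 - 15/4*21²) - 496))² = (196 + 1/((1 - 15/4*441) - 496))² = (196 + 1/((1 - 6615/4) - 496))² = (196 + 1/(-6611/4 - 496))² = (196 + 1/(-8595/4))² = (196 - 4/8595)² = (1684616/8595)² = 2837931067456/73874025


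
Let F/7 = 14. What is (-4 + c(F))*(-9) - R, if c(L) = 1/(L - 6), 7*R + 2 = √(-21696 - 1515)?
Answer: 23305/644 - 3*I*√2579/7 ≈ 36.188 - 21.764*I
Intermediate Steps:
R = -2/7 + 3*I*√2579/7 (R = -2/7 + √(-21696 - 1515)/7 = -2/7 + √(-23211)/7 = -2/7 + (3*I*√2579)/7 = -2/7 + 3*I*√2579/7 ≈ -0.28571 + 21.764*I)
F = 98 (F = 7*14 = 98)
c(L) = 1/(-6 + L)
(-4 + c(F))*(-9) - R = (-4 + 1/(-6 + 98))*(-9) - (-2/7 + 3*I*√2579/7) = (-4 + 1/92)*(-9) + (2/7 - 3*I*√2579/7) = -367/92*(-9) + (2/7 - 3*I*√2579/7) = 3303/92 + (2/7 - 3*I*√2579/7) = 23305/644 - 3*I*√2579/7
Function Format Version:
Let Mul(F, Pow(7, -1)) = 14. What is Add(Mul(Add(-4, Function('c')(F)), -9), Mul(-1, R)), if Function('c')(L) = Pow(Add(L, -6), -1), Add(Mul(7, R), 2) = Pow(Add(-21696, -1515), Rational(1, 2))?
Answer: Add(Rational(23305, 644), Mul(Rational(-3, 7), I, Pow(2579, Rational(1, 2)))) ≈ Add(36.188, Mul(-21.764, I))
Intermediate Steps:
R = Add(Rational(-2, 7), Mul(Rational(3, 7), I, Pow(2579, Rational(1, 2)))) (R = Add(Rational(-2, 7), Mul(Rational(1, 7), Pow(Add(-21696, -1515), Rational(1, 2)))) = Add(Rational(-2, 7), Mul(Rational(1, 7), Pow(-23211, Rational(1, 2)))) = Add(Rational(-2, 7), Mul(Rational(1, 7), Mul(3, I, Pow(2579, Rational(1, 2))))) = Add(Rational(-2, 7), Mul(Rational(3, 7), I, Pow(2579, Rational(1, 2)))) ≈ Add(-0.28571, Mul(21.764, I)))
F = 98 (F = Mul(7, 14) = 98)
Function('c')(L) = Pow(Add(-6, L), -1)
Add(Mul(Add(-4, Function('c')(F)), -9), Mul(-1, R)) = Add(Mul(Add(-4, Pow(Add(-6, 98), -1)), -9), Mul(-1, Add(Rational(-2, 7), Mul(Rational(3, 7), I, Pow(2579, Rational(1, 2)))))) = Add(Mul(Add(-4, Pow(92, -1)), -9), Add(Rational(2, 7), Mul(Rational(-3, 7), I, Pow(2579, Rational(1, 2))))) = Add(Mul(Add(-4, Rational(1, 92)), -9), Add(Rational(2, 7), Mul(Rational(-3, 7), I, Pow(2579, Rational(1, 2))))) = Add(Mul(Rational(-367, 92), -9), Add(Rational(2, 7), Mul(Rational(-3, 7), I, Pow(2579, Rational(1, 2))))) = Add(Rational(3303, 92), Add(Rational(2, 7), Mul(Rational(-3, 7), I, Pow(2579, Rational(1, 2))))) = Add(Rational(23305, 644), Mul(Rational(-3, 7), I, Pow(2579, Rational(1, 2))))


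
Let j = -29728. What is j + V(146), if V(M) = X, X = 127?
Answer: -29601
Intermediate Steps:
V(M) = 127
j + V(146) = -29728 + 127 = -29601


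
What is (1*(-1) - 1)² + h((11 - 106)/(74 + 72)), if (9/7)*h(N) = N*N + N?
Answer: 244487/63948 ≈ 3.8232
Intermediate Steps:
h(N) = 7*N/9 + 7*N²/9 (h(N) = 7*(N*N + N)/9 = 7*(N² + N)/9 = 7*(N + N²)/9 = 7*N/9 + 7*N²/9)
(1*(-1) - 1)² + h((11 - 106)/(74 + 72)) = (1*(-1) - 1)² + 7*((11 - 106)/(74 + 72))*(1 + (11 - 106)/(74 + 72))/9 = (-1 - 1)² + 7*(-95/146)*(1 - 95/146)/9 = (-2)² + 7*(-95*1/146)*(1 - 95*1/146)/9 = 4 + (7/9)*(-95/146)*(1 - 95/146) = 4 + (7/9)*(-95/146)*(51/146) = 4 - 11305/63948 = 244487/63948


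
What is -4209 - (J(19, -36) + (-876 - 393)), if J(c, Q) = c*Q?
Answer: -2256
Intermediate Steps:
J(c, Q) = Q*c
-4209 - (J(19, -36) + (-876 - 393)) = -4209 - (-36*19 + (-876 - 393)) = -4209 - (-684 - 1269) = -4209 - 1*(-1953) = -4209 + 1953 = -2256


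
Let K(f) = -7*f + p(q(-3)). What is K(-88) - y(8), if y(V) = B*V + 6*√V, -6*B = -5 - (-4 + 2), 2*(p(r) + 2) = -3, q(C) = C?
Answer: 1217/2 - 12*√2 ≈ 591.53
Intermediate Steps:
p(r) = -7/2 (p(r) = -2 + (½)*(-3) = -2 - 3/2 = -7/2)
K(f) = -7/2 - 7*f (K(f) = -7*f - 7/2 = -7/2 - 7*f)
B = ½ (B = -(-5 - (-4 + 2))/6 = -(-5 - 1*(-2))/6 = -(-5 + 2)/6 = -⅙*(-3) = ½ ≈ 0.50000)
y(V) = V/2 + 6*√V
K(-88) - y(8) = (-7/2 - 7*(-88)) - ((½)*8 + 6*√8) = (-7/2 + 616) - (4 + 6*(2*√2)) = 1225/2 - (4 + 12*√2) = 1225/2 + (-4 - 12*√2) = 1217/2 - 12*√2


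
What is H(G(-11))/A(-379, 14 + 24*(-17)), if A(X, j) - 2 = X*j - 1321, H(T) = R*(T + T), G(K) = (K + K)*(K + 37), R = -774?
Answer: 885456/148007 ≈ 5.9825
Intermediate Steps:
G(K) = 2*K*(37 + K) (G(K) = (2*K)*(37 + K) = 2*K*(37 + K))
H(T) = -1548*T (H(T) = -774*(T + T) = -1548*T)
A(X, j) = -1319 + X*j (A(X, j) = 2 + (X*j - 1321) = 2 + (-1321 + X*j) = -1319 + X*j)
H(G(-11))/A(-379, 14 + 24*(-17)) = (-3096*(-11)*(37 - 11))/(-1319 - 379*(14 + 24*(-17))) = (-3096*(-11)*26)/(-1319 - 379*(14 - 408)) = (-1548*(-572))/(-1319 - 379*(-394)) = 885456/(-1319 + 149326) = 885456/148007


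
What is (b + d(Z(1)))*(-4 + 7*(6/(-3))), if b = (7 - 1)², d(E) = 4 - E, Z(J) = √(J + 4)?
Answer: -720 + 18*√5 ≈ -679.75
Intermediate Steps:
Z(J) = √(4 + J)
b = 36 (b = 6² = 36)
(b + d(Z(1)))*(-4 + 7*(6/(-3))) = (36 + (4 - √(4 + 1)))*(-4 + 7*(6/(-3))) = (36 + (4 - √5))*(-4 + 7*(6*(-⅓))) = (40 - √5)*(-4 + 7*(-2)) = (40 - √5)*(-4 - 14) = (40 - √5)*(-18) = -720 + 18*√5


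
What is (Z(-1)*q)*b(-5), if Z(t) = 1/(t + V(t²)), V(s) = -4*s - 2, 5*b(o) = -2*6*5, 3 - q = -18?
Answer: 36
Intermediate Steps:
q = 21 (q = 3 - 1*(-18) = 3 + 18 = 21)
b(o) = -12 (b(o) = (-2*6*5)/5 = (-12*5)/5 = (⅕)*(-60) = -12)
V(s) = -2 - 4*s
Z(t) = 1/(-2 + t - 4*t²) (Z(t) = 1/(t + (-2 - 4*t²)) = 1/(-2 + t - 4*t²))
(Z(-1)*q)*b(-5) = (-1/(2 - 1*(-1) + 4*(-1)²)*21)*(-12) = (-1/(2 + 1 + 4*1)*21)*(-12) = (-1/(2 + 1 + 4)*21)*(-12) = (-1/7*21)*(-12) = (-1*⅐*21)*(-12) = -⅐*21*(-12) = -3*(-12) = 36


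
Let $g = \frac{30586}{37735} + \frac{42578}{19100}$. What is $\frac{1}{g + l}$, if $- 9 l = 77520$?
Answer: $- \frac{216221550}{1861731021971} \approx -0.00011614$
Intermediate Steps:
$l = - \frac{25840}{3}$ ($l = \left(- \frac{1}{9}\right) 77520 = - \frac{25840}{3} \approx -8613.3$)
$g = \frac{219087343}{72073850}$ ($g = 30586 \cdot \frac{1}{37735} + 42578 \cdot \frac{1}{19100} = \frac{30586}{37735} + \frac{21289}{9550} = \frac{219087343}{72073850} \approx 3.0398$)
$\frac{1}{g + l} = \frac{1}{\frac{219087343}{72073850} - \frac{25840}{3}} = \frac{1}{- \frac{1861731021971}{216221550}} = - \frac{216221550}{1861731021971}$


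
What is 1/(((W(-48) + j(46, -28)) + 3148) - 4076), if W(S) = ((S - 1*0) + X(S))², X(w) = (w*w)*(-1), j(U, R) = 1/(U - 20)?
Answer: 26/143805377 ≈ 1.8080e-7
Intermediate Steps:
j(U, R) = 1/(-20 + U)
X(w) = -w² (X(w) = w²*(-1) = -w²)
W(S) = (S - S²)² (W(S) = ((S - 1*0) - S²)² = ((S + 0) - S²)² = (S - S²)²)
1/(((W(-48) + j(46, -28)) + 3148) - 4076) = 1/((((-48)²*(-1 - 48)² + 1/(-20 + 46)) + 3148) - 4076) = 1/(((2304*(-49)² + 1/26) + 3148) - 4076) = 1/(((2304*2401 + 1/26) + 3148) - 4076) = 1/(((5531904 + 1/26) + 3148) - 4076) = 1/((143829505/26 + 3148) - 4076) = 1/(143911353/26 - 4076) = 1/(143805377/26) = 26/143805377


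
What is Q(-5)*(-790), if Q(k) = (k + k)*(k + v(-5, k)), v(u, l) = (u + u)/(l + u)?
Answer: -31600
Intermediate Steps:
v(u, l) = 2*u/(l + u) (v(u, l) = (2*u)/(l + u) = 2*u/(l + u))
Q(k) = 2*k*(k - 10/(-5 + k)) (Q(k) = (k + k)*(k + 2*(-5)/(k - 5)) = (2*k)*(k + 2*(-5)/(-5 + k)) = (2*k)*(k - 10/(-5 + k)) = 2*k*(k - 10/(-5 + k)))
Q(-5)*(-790) = (2*(-5)*(-10 - 5*(-5 - 5))/(-5 - 5))*(-790) = (2*(-5)*(-10 - 5*(-10))/(-10))*(-790) = (2*(-5)*(-⅒)*(-10 + 50))*(-790) = (2*(-5)*(-⅒)*40)*(-790) = 40*(-790) = -31600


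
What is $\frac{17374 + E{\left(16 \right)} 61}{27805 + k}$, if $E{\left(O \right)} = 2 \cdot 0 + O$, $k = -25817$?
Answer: $\frac{9175}{994} \approx 9.2304$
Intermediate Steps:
$E{\left(O \right)} = O$ ($E{\left(O \right)} = 0 + O = O$)
$\frac{17374 + E{\left(16 \right)} 61}{27805 + k} = \frac{17374 + 16 \cdot 61}{27805 - 25817} = \frac{17374 + 976}{1988} = 18350 \cdot \frac{1}{1988} = \frac{9175}{994}$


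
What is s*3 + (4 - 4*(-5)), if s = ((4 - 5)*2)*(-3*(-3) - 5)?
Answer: 0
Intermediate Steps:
s = -8 (s = (-1*2)*(9 - 5) = -2*4 = -8)
s*3 + (4 - 4*(-5)) = -8*3 + (4 - 4*(-5)) = -24 + (4 + 20) = -24 + 24 = 0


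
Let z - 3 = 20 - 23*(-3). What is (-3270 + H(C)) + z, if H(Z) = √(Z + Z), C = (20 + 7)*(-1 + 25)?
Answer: -3142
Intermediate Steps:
C = 648 (C = 27*24 = 648)
z = 92 (z = 3 + (20 - 23*(-3)) = 3 + (20 + 69) = 3 + 89 = 92)
H(Z) = √2*√Z (H(Z) = √(2*Z) = √2*√Z)
(-3270 + H(C)) + z = (-3270 + √2*√648) + 92 = (-3270 + √2*(18*√2)) + 92 = (-3270 + 36) + 92 = -3234 + 92 = -3142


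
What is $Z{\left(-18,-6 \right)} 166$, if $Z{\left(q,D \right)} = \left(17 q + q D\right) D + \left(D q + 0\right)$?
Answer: $215136$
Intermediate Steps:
$Z{\left(q,D \right)} = D q + D \left(17 q + D q\right)$ ($Z{\left(q,D \right)} = \left(17 q + D q\right) D + D q = D \left(17 q + D q\right) + D q = D q + D \left(17 q + D q\right)$)
$Z{\left(-18,-6 \right)} 166 = \left(-6\right) \left(-18\right) \left(18 - 6\right) 166 = \left(-6\right) \left(-18\right) 12 \cdot 166 = 1296 \cdot 166 = 215136$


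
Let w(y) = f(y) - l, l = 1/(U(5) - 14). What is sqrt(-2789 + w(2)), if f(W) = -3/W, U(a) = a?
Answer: I*sqrt(100454)/6 ≈ 52.824*I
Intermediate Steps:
l = -1/9 (l = 1/(5 - 14) = 1/(-9) = -1/9 ≈ -0.11111)
w(y) = 1/9 - 3/y (w(y) = -3/y - 1*(-1/9) = -3/y + 1/9 = 1/9 - 3/y)
sqrt(-2789 + w(2)) = sqrt(-2789 + (1/9)*(-27 + 2)/2) = sqrt(-2789 + (1/9)*(1/2)*(-25)) = sqrt(-2789 - 25/18) = sqrt(-50227/18) = I*sqrt(100454)/6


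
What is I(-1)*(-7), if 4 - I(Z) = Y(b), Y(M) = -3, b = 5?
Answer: -49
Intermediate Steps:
I(Z) = 7 (I(Z) = 4 - 1*(-3) = 4 + 3 = 7)
I(-1)*(-7) = 7*(-7) = -49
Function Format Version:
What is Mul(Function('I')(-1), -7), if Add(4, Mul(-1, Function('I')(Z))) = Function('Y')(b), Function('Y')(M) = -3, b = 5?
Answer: -49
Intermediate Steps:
Function('I')(Z) = 7 (Function('I')(Z) = Add(4, Mul(-1, -3)) = Add(4, 3) = 7)
Mul(Function('I')(-1), -7) = Mul(7, -7) = -49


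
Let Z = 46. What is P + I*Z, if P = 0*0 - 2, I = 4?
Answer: 182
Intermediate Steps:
P = -2 (P = 0 - 2 = -2)
P + I*Z = -2 + 4*46 = -2 + 184 = 182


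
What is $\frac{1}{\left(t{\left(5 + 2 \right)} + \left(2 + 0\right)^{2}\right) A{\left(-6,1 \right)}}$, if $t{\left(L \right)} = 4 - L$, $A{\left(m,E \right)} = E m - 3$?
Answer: $- \frac{1}{9} \approx -0.11111$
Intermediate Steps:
$A{\left(m,E \right)} = -3 + E m$
$\frac{1}{\left(t{\left(5 + 2 \right)} + \left(2 + 0\right)^{2}\right) A{\left(-6,1 \right)}} = \frac{1}{\left(\left(4 - \left(5 + 2\right)\right) + \left(2 + 0\right)^{2}\right) \left(-3 + 1 \left(-6\right)\right)} = \frac{1}{\left(\left(4 - 7\right) + 2^{2}\right) \left(-3 - 6\right)} = \frac{1}{\left(\left(4 - 7\right) + 4\right) \left(-9\right)} = \frac{1}{\left(-3 + 4\right) \left(-9\right)} = \frac{1}{1 \left(-9\right)} = \frac{1}{-9} = - \frac{1}{9}$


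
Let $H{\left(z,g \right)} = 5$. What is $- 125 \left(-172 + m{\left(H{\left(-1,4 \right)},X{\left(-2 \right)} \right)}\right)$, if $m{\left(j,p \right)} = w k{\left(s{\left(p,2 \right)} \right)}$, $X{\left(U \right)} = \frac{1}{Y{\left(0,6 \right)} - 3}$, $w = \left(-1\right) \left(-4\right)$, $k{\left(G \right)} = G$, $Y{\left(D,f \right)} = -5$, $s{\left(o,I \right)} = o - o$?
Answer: $21500$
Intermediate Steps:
$s{\left(o,I \right)} = 0$
$w = 4$
$X{\left(U \right)} = - \frac{1}{8}$ ($X{\left(U \right)} = \frac{1}{-5 - 3} = \frac{1}{-8} = - \frac{1}{8}$)
$m{\left(j,p \right)} = 0$ ($m{\left(j,p \right)} = 4 \cdot 0 = 0$)
$- 125 \left(-172 + m{\left(H{\left(-1,4 \right)},X{\left(-2 \right)} \right)}\right) = - 125 \left(-172 + 0\right) = \left(-125\right) \left(-172\right) = 21500$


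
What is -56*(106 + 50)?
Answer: -8736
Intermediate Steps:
-56*(106 + 50) = -56*156 = -8736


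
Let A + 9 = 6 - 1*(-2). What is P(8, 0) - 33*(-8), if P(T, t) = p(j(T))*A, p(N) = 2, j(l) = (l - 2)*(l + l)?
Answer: 262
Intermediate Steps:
j(l) = 2*l*(-2 + l) (j(l) = (-2 + l)*(2*l) = 2*l*(-2 + l))
A = -1 (A = -9 + (6 - 1*(-2)) = -9 + (6 + 2) = -9 + 8 = -1)
P(T, t) = -2 (P(T, t) = 2*(-1) = -2)
P(8, 0) - 33*(-8) = -2 - 33*(-8) = -2 + 264 = 262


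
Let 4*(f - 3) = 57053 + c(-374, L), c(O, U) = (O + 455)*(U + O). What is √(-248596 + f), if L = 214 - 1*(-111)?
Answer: I*√235322 ≈ 485.1*I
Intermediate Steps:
L = 325 (L = 214 + 111 = 325)
c(O, U) = (455 + O)*(O + U)
f = 13274 (f = 3 + (57053 + ((-374)² + 455*(-374) + 455*325 - 374*325))/4 = 3 + (57053 + (139876 - 170170 + 147875 - 121550))/4 = 3 + (57053 - 3969)/4 = 3 + (¼)*53084 = 3 + 13271 = 13274)
√(-248596 + f) = √(-248596 + 13274) = √(-235322) = I*√235322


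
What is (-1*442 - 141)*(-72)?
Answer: 41976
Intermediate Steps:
(-1*442 - 141)*(-72) = (-442 - 141)*(-72) = -583*(-72) = 41976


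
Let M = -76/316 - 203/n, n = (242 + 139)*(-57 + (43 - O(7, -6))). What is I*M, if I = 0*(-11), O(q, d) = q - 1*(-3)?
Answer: 0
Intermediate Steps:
O(q, d) = 3 + q (O(q, d) = q + 3 = 3 + q)
n = -9144 (n = (242 + 139)*(-57 + (43 - (3 + 7))) = 381*(-57 + (43 - 1*10)) = 381*(-57 + (43 - 10)) = 381*(-57 + 33) = 381*(-24) = -9144)
I = 0
M = -157699/722376 (M = -76/316 - 203/(-9144) = -76*1/316 - 203*(-1/9144) = -19/79 + 203/9144 = -157699/722376 ≈ -0.21831)
I*M = 0*(-157699/722376) = 0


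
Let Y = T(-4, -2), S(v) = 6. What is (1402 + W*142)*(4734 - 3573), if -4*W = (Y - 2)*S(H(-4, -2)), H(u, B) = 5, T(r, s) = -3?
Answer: 2864187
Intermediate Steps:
Y = -3
W = 15/2 (W = -(-3 - 2)*6/4 = -(-5)*6/4 = -¼*(-30) = 15/2 ≈ 7.5000)
(1402 + W*142)*(4734 - 3573) = (1402 + (15/2)*142)*(4734 - 3573) = (1402 + 1065)*1161 = 2467*1161 = 2864187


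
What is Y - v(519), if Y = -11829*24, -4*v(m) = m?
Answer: -1135065/4 ≈ -2.8377e+5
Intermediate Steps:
v(m) = -m/4
Y = -283896
Y - v(519) = -283896 - (-1)*519/4 = -283896 - 1*(-519/4) = -283896 + 519/4 = -1135065/4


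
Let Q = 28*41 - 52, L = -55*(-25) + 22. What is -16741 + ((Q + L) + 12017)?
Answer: -2231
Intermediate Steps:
L = 1397 (L = 1375 + 22 = 1397)
Q = 1096 (Q = 1148 - 52 = 1096)
-16741 + ((Q + L) + 12017) = -16741 + ((1096 + 1397) + 12017) = -16741 + (2493 + 12017) = -16741 + 14510 = -2231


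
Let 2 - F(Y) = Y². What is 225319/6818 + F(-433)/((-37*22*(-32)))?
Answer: 2295411473/88797632 ≈ 25.850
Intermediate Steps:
F(Y) = 2 - Y²
225319/6818 + F(-433)/((-37*22*(-32))) = 225319/6818 + (2 - 1*(-433)²)/((-37*22*(-32))) = 225319*(1/6818) + (2 - 1*187489)/((-814*(-32))) = 225319/6818 + (2 - 187489)/26048 = 225319/6818 - 187487*1/26048 = 225319/6818 - 187487/26048 = 2295411473/88797632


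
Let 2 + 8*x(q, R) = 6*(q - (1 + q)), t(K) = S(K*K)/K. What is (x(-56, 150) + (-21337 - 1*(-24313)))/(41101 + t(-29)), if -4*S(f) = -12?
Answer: 86275/1191926 ≈ 0.072383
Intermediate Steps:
S(f) = 3 (S(f) = -1/4*(-12) = 3)
t(K) = 3/K
x(q, R) = -1 (x(q, R) = -1/4 + (6*(q - (1 + q)))/8 = -1/4 + (6*(q + (-1 - q)))/8 = -1/4 + (6*(-1))/8 = -1/4 + (1/8)*(-6) = -1/4 - 3/4 = -1)
(x(-56, 150) + (-21337 - 1*(-24313)))/(41101 + t(-29)) = (-1 + (-21337 - 1*(-24313)))/(41101 + 3/(-29)) = (-1 + (-21337 + 24313))/(41101 + 3*(-1/29)) = (-1 + 2976)/(41101 - 3/29) = 2975/(1191926/29) = 2975*(29/1191926) = 86275/1191926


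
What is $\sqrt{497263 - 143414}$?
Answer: $\sqrt{353849} \approx 594.85$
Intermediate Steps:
$\sqrt{497263 - 143414} = \sqrt{353849}$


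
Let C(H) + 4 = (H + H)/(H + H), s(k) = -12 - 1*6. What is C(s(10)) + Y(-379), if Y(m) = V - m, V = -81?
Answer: 295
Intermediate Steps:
s(k) = -18 (s(k) = -12 - 6 = -18)
Y(m) = -81 - m
C(H) = -3 (C(H) = -4 + (H + H)/(H + H) = -4 + (2*H)/((2*H)) = -4 + (2*H)*(1/(2*H)) = -4 + 1 = -3)
C(s(10)) + Y(-379) = -3 + (-81 - 1*(-379)) = -3 + (-81 + 379) = -3 + 298 = 295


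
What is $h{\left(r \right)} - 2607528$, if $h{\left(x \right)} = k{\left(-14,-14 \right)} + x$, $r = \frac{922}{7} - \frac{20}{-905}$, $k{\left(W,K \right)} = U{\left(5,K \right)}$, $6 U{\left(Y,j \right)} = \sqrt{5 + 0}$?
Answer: $- \frac{3303571066}{1267} + \frac{\sqrt{5}}{6} \approx -2.6074 \cdot 10^{6}$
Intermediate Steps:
$U{\left(Y,j \right)} = \frac{\sqrt{5}}{6}$ ($U{\left(Y,j \right)} = \frac{\sqrt{5 + 0}}{6} = \frac{\sqrt{5}}{6}$)
$k{\left(W,K \right)} = \frac{\sqrt{5}}{6}$
$r = \frac{166910}{1267}$ ($r = 922 \cdot \frac{1}{7} - - \frac{4}{181} = \frac{922}{7} + \frac{4}{181} = \frac{166910}{1267} \approx 131.74$)
$h{\left(x \right)} = x + \frac{\sqrt{5}}{6}$ ($h{\left(x \right)} = \frac{\sqrt{5}}{6} + x = x + \frac{\sqrt{5}}{6}$)
$h{\left(r \right)} - 2607528 = \left(\frac{166910}{1267} + \frac{\sqrt{5}}{6}\right) - 2607528 = - \frac{3303571066}{1267} + \frac{\sqrt{5}}{6}$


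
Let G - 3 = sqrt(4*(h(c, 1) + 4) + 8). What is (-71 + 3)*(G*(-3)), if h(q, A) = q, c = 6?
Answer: 612 + 816*sqrt(3) ≈ 2025.4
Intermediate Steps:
G = 3 + 4*sqrt(3) (G = 3 + sqrt(4*(6 + 4) + 8) = 3 + sqrt(4*10 + 8) = 3 + sqrt(40 + 8) = 3 + sqrt(48) = 3 + 4*sqrt(3) ≈ 9.9282)
(-71 + 3)*(G*(-3)) = (-71 + 3)*((3 + 4*sqrt(3))*(-3)) = -68*(-9 - 12*sqrt(3)) = 612 + 816*sqrt(3)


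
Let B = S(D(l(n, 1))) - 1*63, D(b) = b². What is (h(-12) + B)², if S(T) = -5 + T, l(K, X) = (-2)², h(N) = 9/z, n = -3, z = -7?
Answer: 139129/49 ≈ 2839.4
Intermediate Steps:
h(N) = -9/7 (h(N) = 9/(-7) = 9*(-⅐) = -9/7)
l(K, X) = 4
B = -52 (B = (-5 + 4²) - 1*63 = (-5 + 16) - 63 = 11 - 63 = -52)
(h(-12) + B)² = (-9/7 - 52)² = (-373/7)² = 139129/49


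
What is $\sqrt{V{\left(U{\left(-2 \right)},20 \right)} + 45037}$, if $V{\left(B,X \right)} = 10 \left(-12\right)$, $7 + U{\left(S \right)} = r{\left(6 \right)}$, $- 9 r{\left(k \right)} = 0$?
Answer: $\sqrt{44917} \approx 211.94$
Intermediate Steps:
$r{\left(k \right)} = 0$ ($r{\left(k \right)} = \left(- \frac{1}{9}\right) 0 = 0$)
$U{\left(S \right)} = -7$ ($U{\left(S \right)} = -7 + 0 = -7$)
$V{\left(B,X \right)} = -120$
$\sqrt{V{\left(U{\left(-2 \right)},20 \right)} + 45037} = \sqrt{-120 + 45037} = \sqrt{44917}$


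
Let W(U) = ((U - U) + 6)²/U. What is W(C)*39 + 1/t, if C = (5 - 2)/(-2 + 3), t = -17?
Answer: 7955/17 ≈ 467.94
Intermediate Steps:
C = 3 (C = 3/1 = 3*1 = 3)
W(U) = 36/U (W(U) = (0 + 6)²/U = 6²/U = 36/U)
W(C)*39 + 1/t = (36/3)*39 + 1/(-17) = (36*(⅓))*39 - 1/17 = 12*39 - 1/17 = 468 - 1/17 = 7955/17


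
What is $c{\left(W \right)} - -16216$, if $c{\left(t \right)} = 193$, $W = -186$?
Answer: $16409$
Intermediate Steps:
$c{\left(W \right)} - -16216 = 193 - -16216 = 193 + 16216 = 16409$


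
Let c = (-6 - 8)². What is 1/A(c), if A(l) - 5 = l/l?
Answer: ⅙ ≈ 0.16667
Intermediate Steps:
c = 196 (c = (-14)² = 196)
A(l) = 6 (A(l) = 5 + l/l = 5 + 1 = 6)
1/A(c) = 1/6 = ⅙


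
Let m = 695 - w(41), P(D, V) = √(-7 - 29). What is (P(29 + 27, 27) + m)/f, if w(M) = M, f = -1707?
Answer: -218/569 - 2*I/569 ≈ -0.38313 - 0.0035149*I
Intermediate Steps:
P(D, V) = 6*I (P(D, V) = √(-36) = 6*I)
m = 654 (m = 695 - 1*41 = 695 - 41 = 654)
(P(29 + 27, 27) + m)/f = (6*I + 654)/(-1707) = (654 + 6*I)*(-1/1707) = -218/569 - 2*I/569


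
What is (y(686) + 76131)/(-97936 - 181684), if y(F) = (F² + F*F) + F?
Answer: -32839/9020 ≈ -3.6407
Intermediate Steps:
y(F) = F + 2*F² (y(F) = (F² + F²) + F = 2*F² + F = F + 2*F²)
(y(686) + 76131)/(-97936 - 181684) = (686*(1 + 2*686) + 76131)/(-97936 - 181684) = (686*(1 + 1372) + 76131)/(-279620) = (686*1373 + 76131)*(-1/279620) = (941878 + 76131)*(-1/279620) = 1018009*(-1/279620) = -32839/9020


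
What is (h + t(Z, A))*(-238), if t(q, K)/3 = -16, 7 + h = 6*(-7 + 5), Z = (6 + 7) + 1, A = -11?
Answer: 15946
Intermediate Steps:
Z = 14 (Z = 13 + 1 = 14)
h = -19 (h = -7 + 6*(-7 + 5) = -7 + 6*(-2) = -7 - 12 = -19)
t(q, K) = -48 (t(q, K) = 3*(-16) = -48)
(h + t(Z, A))*(-238) = (-19 - 48)*(-238) = -67*(-238) = 15946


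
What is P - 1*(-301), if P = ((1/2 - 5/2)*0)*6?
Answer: 301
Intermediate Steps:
P = 0 (P = ((1*(1/2) - 5*1/2)*0)*6 = ((1/2 - 5/2)*0)*6 = -2*0*6 = 0*6 = 0)
P - 1*(-301) = 0 - 1*(-301) = 0 + 301 = 301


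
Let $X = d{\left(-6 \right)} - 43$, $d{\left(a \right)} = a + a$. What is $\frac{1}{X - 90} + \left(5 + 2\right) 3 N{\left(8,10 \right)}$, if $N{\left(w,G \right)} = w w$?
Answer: $\frac{194879}{145} \approx 1344.0$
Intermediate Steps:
$d{\left(a \right)} = 2 a$
$N{\left(w,G \right)} = w^{2}$
$X = -55$ ($X = 2 \left(-6\right) - 43 = -12 - 43 = -55$)
$\frac{1}{X - 90} + \left(5 + 2\right) 3 N{\left(8,10 \right)} = \frac{1}{-55 - 90} + \left(5 + 2\right) 3 \cdot 8^{2} = \frac{1}{-145} + 7 \cdot 3 \cdot 64 = - \frac{1}{145} + 21 \cdot 64 = - \frac{1}{145} + 1344 = \frac{194879}{145}$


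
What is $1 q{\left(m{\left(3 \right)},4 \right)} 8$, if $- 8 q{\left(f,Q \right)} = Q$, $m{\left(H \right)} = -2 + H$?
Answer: $-4$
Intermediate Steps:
$q{\left(f,Q \right)} = - \frac{Q}{8}$
$1 q{\left(m{\left(3 \right)},4 \right)} 8 = 1 \left(\left(- \frac{1}{8}\right) 4\right) 8 = 1 \left(- \frac{1}{2}\right) 8 = \left(- \frac{1}{2}\right) 8 = -4$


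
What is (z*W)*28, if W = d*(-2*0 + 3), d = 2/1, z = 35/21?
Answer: 280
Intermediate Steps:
z = 5/3 (z = 35*(1/21) = 5/3 ≈ 1.6667)
d = 2 (d = 2*1 = 2)
W = 6 (W = 2*(-2*0 + 3) = 2*(0 + 3) = 2*3 = 6)
(z*W)*28 = ((5/3)*6)*28 = 10*28 = 280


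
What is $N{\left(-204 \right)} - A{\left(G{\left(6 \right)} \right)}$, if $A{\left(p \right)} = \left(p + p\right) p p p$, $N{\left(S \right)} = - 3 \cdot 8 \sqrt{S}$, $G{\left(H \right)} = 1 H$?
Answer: $-2592 - 48 i \sqrt{51} \approx -2592.0 - 342.79 i$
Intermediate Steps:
$G{\left(H \right)} = H$
$N{\left(S \right)} = - 24 \sqrt{S}$
$A{\left(p \right)} = 2 p^{4}$ ($A{\left(p \right)} = 2 p p p p = 2 p^{2} p p = 2 p^{3} p = 2 p^{4}$)
$N{\left(-204 \right)} - A{\left(G{\left(6 \right)} \right)} = - 24 \sqrt{-204} - 2 \cdot 6^{4} = - 24 \cdot 2 i \sqrt{51} - 2 \cdot 1296 = - 48 i \sqrt{51} - 2592 = -2592 - 48 i \sqrt{51}$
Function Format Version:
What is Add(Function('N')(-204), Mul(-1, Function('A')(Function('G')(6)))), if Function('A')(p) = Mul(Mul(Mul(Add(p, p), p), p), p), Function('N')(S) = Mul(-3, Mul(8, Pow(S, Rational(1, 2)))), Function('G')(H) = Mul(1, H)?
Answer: Add(-2592, Mul(-48, I, Pow(51, Rational(1, 2)))) ≈ Add(-2592.0, Mul(-342.79, I))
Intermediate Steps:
Function('G')(H) = H
Function('N')(S) = Mul(-24, Pow(S, Rational(1, 2)))
Function('A')(p) = Mul(2, Pow(p, 4)) (Function('A')(p) = Mul(Mul(Mul(Mul(2, p), p), p), p) = Mul(Mul(Mul(2, Pow(p, 2)), p), p) = Mul(Mul(2, Pow(p, 3)), p) = Mul(2, Pow(p, 4)))
Add(Function('N')(-204), Mul(-1, Function('A')(Function('G')(6)))) = Add(Mul(-24, Pow(-204, Rational(1, 2))), Mul(-1, Mul(2, Pow(6, 4)))) = Add(Mul(-24, Mul(2, I, Pow(51, Rational(1, 2)))), Mul(-1, Mul(2, 1296))) = Add(Mul(-48, I, Pow(51, Rational(1, 2))), Mul(-1, 2592)) = Add(Mul(-48, I, Pow(51, Rational(1, 2))), -2592) = Add(-2592, Mul(-48, I, Pow(51, Rational(1, 2))))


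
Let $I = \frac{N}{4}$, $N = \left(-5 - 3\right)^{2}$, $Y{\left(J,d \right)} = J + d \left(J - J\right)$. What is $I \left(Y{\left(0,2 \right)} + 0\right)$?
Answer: $0$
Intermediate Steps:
$Y{\left(J,d \right)} = J$ ($Y{\left(J,d \right)} = J + d 0 = J + 0 = J$)
$N = 64$ ($N = \left(-8\right)^{2} = 64$)
$I = 16$ ($I = \frac{64}{4} = 64 \cdot \frac{1}{4} = 16$)
$I \left(Y{\left(0,2 \right)} + 0\right) = 16 \left(0 + 0\right) = 16 \cdot 0 = 0$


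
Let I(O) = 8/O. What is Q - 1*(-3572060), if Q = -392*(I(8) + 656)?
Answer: 3314516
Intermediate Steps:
Q = -257544 (Q = -392*(8/8 + 656) = -392*(8*(⅛) + 656) = -392*(1 + 656) = -392*657 = -257544)
Q - 1*(-3572060) = -257544 - 1*(-3572060) = -257544 + 3572060 = 3314516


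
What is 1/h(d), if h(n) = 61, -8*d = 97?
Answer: 1/61 ≈ 0.016393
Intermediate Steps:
d = -97/8 (d = -⅛*97 = -97/8 ≈ -12.125)
1/h(d) = 1/61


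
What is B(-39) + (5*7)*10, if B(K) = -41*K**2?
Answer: -62011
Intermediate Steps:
B(-39) + (5*7)*10 = -41*(-39)**2 + (5*7)*10 = -41*1521 + 35*10 = -62361 + 350 = -62011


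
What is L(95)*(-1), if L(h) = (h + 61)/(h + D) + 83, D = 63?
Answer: -6635/79 ≈ -83.987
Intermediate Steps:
L(h) = 83 + (61 + h)/(63 + h) (L(h) = (h + 61)/(h + 63) + 83 = (61 + h)/(63 + h) + 83 = 83 + (61 + h)/(63 + h))
L(95)*(-1) = (2*(2645 + 42*95)/(63 + 95))*(-1) = (2*(2645 + 3990)/158)*(-1) = (2*(1/158)*6635)*(-1) = (6635/79)*(-1) = -6635/79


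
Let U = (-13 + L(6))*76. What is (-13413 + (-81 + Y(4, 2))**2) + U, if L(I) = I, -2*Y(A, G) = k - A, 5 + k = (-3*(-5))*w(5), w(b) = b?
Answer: -949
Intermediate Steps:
k = 70 (k = -5 - 3*(-5)*5 = -5 + 15*5 = -5 + 75 = 70)
Y(A, G) = -35 + A/2 (Y(A, G) = -(70 - A)/2 = -35 + A/2)
U = -532 (U = (-13 + 6)*76 = -7*76 = -532)
(-13413 + (-81 + Y(4, 2))**2) + U = (-13413 + (-81 + (-35 + (1/2)*4))**2) - 532 = (-13413 + (-81 + (-35 + 2))**2) - 532 = (-13413 + (-81 - 33)**2) - 532 = (-13413 + (-114)**2) - 532 = (-13413 + 12996) - 532 = -417 - 532 = -949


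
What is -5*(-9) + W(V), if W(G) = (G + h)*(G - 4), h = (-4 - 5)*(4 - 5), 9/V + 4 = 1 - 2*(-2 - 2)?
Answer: 531/25 ≈ 21.240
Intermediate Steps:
V = 9/5 (V = 9/(-4 + (1 - 2*(-2 - 2))) = 9/(-4 + (1 - 2*(-4))) = 9/(-4 + (1 + 8)) = 9/(-4 + 9) = 9/5 ≈ 1.8000)
h = 9 (h = -9*(-1) = 9)
W(G) = (-4 + G)*(9 + G) (W(G) = (G + 9)*(G - 4) = (9 + G)*(-4 + G) = (-4 + G)*(9 + G))
-5*(-9) + W(V) = -5*(-9) + (-36 + (9/5)² + 5*(9/5)) = 45 + (-36 + 81/25 + 9) = 45 - 594/25 = 531/25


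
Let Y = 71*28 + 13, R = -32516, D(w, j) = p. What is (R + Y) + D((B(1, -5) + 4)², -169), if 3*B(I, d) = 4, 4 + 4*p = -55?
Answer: -122119/4 ≈ -30530.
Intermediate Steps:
p = -59/4 (p = -1 + (¼)*(-55) = -1 - 55/4 = -59/4 ≈ -14.750)
B(I, d) = 4/3 (B(I, d) = (⅓)*4 = 4/3)
D(w, j) = -59/4
Y = 2001 (Y = 1988 + 13 = 2001)
(R + Y) + D((B(1, -5) + 4)², -169) = (-32516 + 2001) - 59/4 = -30515 - 59/4 = -122119/4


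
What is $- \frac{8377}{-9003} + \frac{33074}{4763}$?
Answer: $\frac{337664873}{42881289} \approx 7.8744$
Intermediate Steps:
$- \frac{8377}{-9003} + \frac{33074}{4763} = \left(-8377\right) \left(- \frac{1}{9003}\right) + 33074 \cdot \frac{1}{4763} = \frac{8377}{9003} + \frac{33074}{4763} = \frac{337664873}{42881289}$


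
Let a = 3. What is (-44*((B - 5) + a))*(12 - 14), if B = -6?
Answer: -704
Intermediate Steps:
(-44*((B - 5) + a))*(12 - 14) = (-44*((-6 - 5) + 3))*(12 - 14) = -44*(-11 + 3)*(-2) = -44*(-8)*(-2) = 352*(-2) = -704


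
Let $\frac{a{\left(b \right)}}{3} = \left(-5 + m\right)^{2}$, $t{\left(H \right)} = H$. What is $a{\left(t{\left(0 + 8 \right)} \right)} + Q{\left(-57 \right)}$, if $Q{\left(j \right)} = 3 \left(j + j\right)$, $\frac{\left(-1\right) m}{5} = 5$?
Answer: $2358$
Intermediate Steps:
$m = -25$ ($m = \left(-5\right) 5 = -25$)
$Q{\left(j \right)} = 6 j$ ($Q{\left(j \right)} = 3 \cdot 2 j = 6 j$)
$a{\left(b \right)} = 2700$ ($a{\left(b \right)} = 3 \left(-5 - 25\right)^{2} = 3 \left(-30\right)^{2} = 3 \cdot 900 = 2700$)
$a{\left(t{\left(0 + 8 \right)} \right)} + Q{\left(-57 \right)} = 2700 + 6 \left(-57\right) = 2700 - 342 = 2358$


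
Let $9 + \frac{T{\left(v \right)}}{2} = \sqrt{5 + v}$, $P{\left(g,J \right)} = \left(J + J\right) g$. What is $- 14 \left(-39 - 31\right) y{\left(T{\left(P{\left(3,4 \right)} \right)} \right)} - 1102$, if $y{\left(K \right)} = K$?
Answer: $-18742 + 1960 \sqrt{29} \approx -8187.1$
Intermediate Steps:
$P{\left(g,J \right)} = 2 J g$
$T{\left(v \right)} = -18 + 2 \sqrt{5 + v}$
$- 14 \left(-39 - 31\right) y{\left(T{\left(P{\left(3,4 \right)} \right)} \right)} - 1102 = - 14 \left(-39 - 31\right) \left(-18 + 2 \sqrt{5 + 2 \cdot 4 \cdot 3}\right) - 1102 = - 14 \left(-39 - 31\right) \left(-18 + 2 \sqrt{5 + 24}\right) - 1102 = \left(-14\right) \left(-70\right) \left(-18 + 2 \sqrt{29}\right) - 1102 = 980 \left(-18 + 2 \sqrt{29}\right) - 1102 = \left(-17640 + 1960 \sqrt{29}\right) - 1102 = -18742 + 1960 \sqrt{29}$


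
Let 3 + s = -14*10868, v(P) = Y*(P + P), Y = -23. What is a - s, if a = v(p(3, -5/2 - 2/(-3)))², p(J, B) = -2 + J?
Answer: 154271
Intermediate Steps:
v(P) = -46*P (v(P) = -23*(P + P) = -46*P)
s = -152155 (s = -3 - 14*10868 = -3 - 152152 = -152155)
a = 2116 (a = (-46*(-2 + 3))² = (-46*1)² = (-46)² = 2116)
a - s = 2116 - 1*(-152155) = 2116 + 152155 = 154271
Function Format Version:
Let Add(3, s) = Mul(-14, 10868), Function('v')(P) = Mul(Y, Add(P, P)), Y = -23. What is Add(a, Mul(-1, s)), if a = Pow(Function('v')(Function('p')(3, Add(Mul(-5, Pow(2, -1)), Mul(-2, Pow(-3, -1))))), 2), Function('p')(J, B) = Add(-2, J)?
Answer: 154271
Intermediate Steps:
Function('v')(P) = Mul(-46, P) (Function('v')(P) = Mul(-23, Add(P, P)) = Mul(-23, Mul(2, P)) = Mul(-46, P))
s = -152155 (s = Add(-3, Mul(-14, 10868)) = Add(-3, -152152) = -152155)
a = 2116 (a = Pow(Mul(-46, Add(-2, 3)), 2) = Pow(Mul(-46, 1), 2) = Pow(-46, 2) = 2116)
Add(a, Mul(-1, s)) = Add(2116, Mul(-1, -152155)) = Add(2116, 152155) = 154271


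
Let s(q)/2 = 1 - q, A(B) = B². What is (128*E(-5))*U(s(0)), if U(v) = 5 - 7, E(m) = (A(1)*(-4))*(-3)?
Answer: -3072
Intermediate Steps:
s(q) = 2 - 2*q (s(q) = 2*(1 - q) = 2 - 2*q)
E(m) = 12 (E(m) = (1²*(-4))*(-3) = (1*(-4))*(-3) = -4*(-3) = 12)
U(v) = -2
(128*E(-5))*U(s(0)) = (128*12)*(-2) = 1536*(-2) = -3072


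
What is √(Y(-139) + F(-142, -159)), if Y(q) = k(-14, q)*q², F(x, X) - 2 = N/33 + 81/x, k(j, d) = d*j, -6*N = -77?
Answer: 8*√26653343129/213 ≈ 6131.8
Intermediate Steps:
N = 77/6 (N = -⅙*(-77) = 77/6 ≈ 12.833)
F(x, X) = 43/18 + 81/x (F(x, X) = 2 + ((77/6)/33 + 81/x) = 2 + ((77/6)*(1/33) + 81/x) = 2 + (7/18 + 81/x) = 43/18 + 81/x)
Y(q) = -14*q³ (Y(q) = (q*(-14))*q² = (-14*q)*q² = -14*q³)
√(Y(-139) + F(-142, -159)) = √(-14*(-139)³ + (43/18 + 81/(-142))) = √(-14*(-2685619) + (43/18 + 81*(-1/142))) = √(37598666 + (43/18 - 81/142)) = √(37598666 + 1162/639) = √(24025548736/639) = 8*√26653343129/213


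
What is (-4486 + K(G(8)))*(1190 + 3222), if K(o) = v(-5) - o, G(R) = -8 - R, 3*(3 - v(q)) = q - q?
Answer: -19708404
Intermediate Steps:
v(q) = 3 (v(q) = 3 - (q - q)/3 = 3 - ⅓*0 = 3 + 0 = 3)
K(o) = 3 - o
(-4486 + K(G(8)))*(1190 + 3222) = (-4486 + (3 - (-8 - 1*8)))*(1190 + 3222) = (-4486 + (3 - (-8 - 8)))*4412 = (-4486 + (3 - 1*(-16)))*4412 = (-4486 + (3 + 16))*4412 = (-4486 + 19)*4412 = -4467*4412 = -19708404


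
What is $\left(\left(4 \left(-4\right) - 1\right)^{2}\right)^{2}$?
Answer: $83521$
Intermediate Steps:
$\left(\left(4 \left(-4\right) - 1\right)^{2}\right)^{2} = \left(\left(-16 - 1\right)^{2}\right)^{2} = \left(\left(-17\right)^{2}\right)^{2} = 289^{2} = 83521$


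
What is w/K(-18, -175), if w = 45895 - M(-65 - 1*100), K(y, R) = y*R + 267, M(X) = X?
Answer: 46060/3417 ≈ 13.480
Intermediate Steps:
K(y, R) = 267 + R*y (K(y, R) = R*y + 267 = 267 + R*y)
w = 46060 (w = 45895 - (-65 - 1*100) = 45895 - (-65 - 100) = 45895 - 1*(-165) = 45895 + 165 = 46060)
w/K(-18, -175) = 46060/(267 - 175*(-18)) = 46060/(267 + 3150) = 46060/3417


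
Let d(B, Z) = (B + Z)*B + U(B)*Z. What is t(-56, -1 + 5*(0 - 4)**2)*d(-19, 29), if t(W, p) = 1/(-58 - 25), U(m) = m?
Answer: 741/83 ≈ 8.9277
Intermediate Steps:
d(B, Z) = B*Z + B*(B + Z) (d(B, Z) = (B + Z)*B + B*Z = B*(B + Z) + B*Z = B*Z + B*(B + Z))
t(W, p) = -1/83 (t(W, p) = 1/(-83) = -1/83)
t(-56, -1 + 5*(0 - 4)**2)*d(-19, 29) = -(-19)*(-19 + 2*29)/83 = -(-19)*(-19 + 58)/83 = -(-19)*39/83 = -1/83*(-741) = 741/83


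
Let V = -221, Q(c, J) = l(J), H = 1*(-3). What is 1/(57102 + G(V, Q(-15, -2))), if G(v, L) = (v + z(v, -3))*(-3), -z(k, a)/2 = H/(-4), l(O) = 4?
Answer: 2/115539 ≈ 1.7310e-5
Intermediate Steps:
H = -3
Q(c, J) = 4
z(k, a) = -3/2 (z(k, a) = -(-6)/(-4) = -(-6)*(-1)/4 = -2*¾ = -3/2)
G(v, L) = 9/2 - 3*v (G(v, L) = (v - 3/2)*(-3) = (-3/2 + v)*(-3) = 9/2 - 3*v)
1/(57102 + G(V, Q(-15, -2))) = 1/(57102 + (9/2 - 3*(-221))) = 1/(57102 + (9/2 + 663)) = 1/(57102 + 1335/2) = 1/(115539/2) = 2/115539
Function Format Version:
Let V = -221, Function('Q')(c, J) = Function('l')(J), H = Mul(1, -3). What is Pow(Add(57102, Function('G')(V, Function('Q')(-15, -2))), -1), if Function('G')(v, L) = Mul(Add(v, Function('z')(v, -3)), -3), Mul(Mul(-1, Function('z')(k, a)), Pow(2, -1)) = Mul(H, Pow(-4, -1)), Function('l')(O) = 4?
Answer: Rational(2, 115539) ≈ 1.7310e-5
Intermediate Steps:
H = -3
Function('Q')(c, J) = 4
Function('z')(k, a) = Rational(-3, 2) (Function('z')(k, a) = Mul(-2, Mul(-3, Pow(-4, -1))) = Mul(-2, Mul(-3, Rational(-1, 4))) = Mul(-2, Rational(3, 4)) = Rational(-3, 2))
Function('G')(v, L) = Add(Rational(9, 2), Mul(-3, v)) (Function('G')(v, L) = Mul(Add(v, Rational(-3, 2)), -3) = Mul(Add(Rational(-3, 2), v), -3) = Add(Rational(9, 2), Mul(-3, v)))
Pow(Add(57102, Function('G')(V, Function('Q')(-15, -2))), -1) = Pow(Add(57102, Add(Rational(9, 2), Mul(-3, -221))), -1) = Pow(Add(57102, Add(Rational(9, 2), 663)), -1) = Pow(Add(57102, Rational(1335, 2)), -1) = Pow(Rational(115539, 2), -1) = Rational(2, 115539)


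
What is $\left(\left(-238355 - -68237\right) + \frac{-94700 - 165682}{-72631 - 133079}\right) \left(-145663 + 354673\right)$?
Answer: $- \frac{243808168243866}{6857} \approx -3.5556 \cdot 10^{10}$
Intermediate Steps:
$\left(\left(-238355 - -68237\right) + \frac{-94700 - 165682}{-72631 - 133079}\right) \left(-145663 + 354673\right) = \left(\left(-238355 + 68237\right) - \frac{260382}{-205710}\right) 209010 = \left(-170118 - - \frac{43397}{34285}\right) 209010 = \left(-170118 + \frac{43397}{34285}\right) 209010 = \left(- \frac{5832452233}{34285}\right) 209010 = - \frac{243808168243866}{6857}$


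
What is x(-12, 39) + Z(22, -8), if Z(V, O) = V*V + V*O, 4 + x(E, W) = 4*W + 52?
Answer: 512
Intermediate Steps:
x(E, W) = 48 + 4*W (x(E, W) = -4 + (4*W + 52) = -4 + (52 + 4*W) = 48 + 4*W)
Z(V, O) = V**2 + O*V
x(-12, 39) + Z(22, -8) = (48 + 4*39) + 22*(-8 + 22) = (48 + 156) + 22*14 = 204 + 308 = 512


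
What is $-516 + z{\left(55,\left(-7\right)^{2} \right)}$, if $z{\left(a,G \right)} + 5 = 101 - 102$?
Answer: $-522$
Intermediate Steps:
$z{\left(a,G \right)} = -6$ ($z{\left(a,G \right)} = -5 + \left(101 - 102\right) = -5 - 1 = -6$)
$-516 + z{\left(55,\left(-7\right)^{2} \right)} = -516 - 6 = -522$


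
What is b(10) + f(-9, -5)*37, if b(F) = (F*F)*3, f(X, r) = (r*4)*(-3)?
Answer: 2520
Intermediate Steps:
f(X, r) = -12*r (f(X, r) = (4*r)*(-3) = -12*r)
b(F) = 3*F**2 (b(F) = F**2*3 = 3*F**2)
b(10) + f(-9, -5)*37 = 3*10**2 - 12*(-5)*37 = 3*100 + 60*37 = 300 + 2220 = 2520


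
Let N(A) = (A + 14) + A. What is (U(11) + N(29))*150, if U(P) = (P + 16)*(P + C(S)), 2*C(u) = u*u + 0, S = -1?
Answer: 57375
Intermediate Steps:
N(A) = 14 + 2*A (N(A) = (14 + A) + A = 14 + 2*A)
C(u) = u²/2 (C(u) = (u*u + 0)/2 = (u² + 0)/2 = u²/2)
U(P) = (½ + P)*(16 + P) (U(P) = (P + 16)*(P + (½)*(-1)²) = (16 + P)*(P + (½)*1) = (16 + P)*(P + ½) = (16 + P)*(½ + P) = (½ + P)*(16 + P))
(U(11) + N(29))*150 = ((8 + 11² + (33/2)*11) + (14 + 2*29))*150 = ((8 + 121 + 363/2) + (14 + 58))*150 = (621/2 + 72)*150 = (765/2)*150 = 57375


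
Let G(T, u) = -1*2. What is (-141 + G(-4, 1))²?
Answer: 20449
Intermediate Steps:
G(T, u) = -2
(-141 + G(-4, 1))² = (-141 - 2)² = (-143)² = 20449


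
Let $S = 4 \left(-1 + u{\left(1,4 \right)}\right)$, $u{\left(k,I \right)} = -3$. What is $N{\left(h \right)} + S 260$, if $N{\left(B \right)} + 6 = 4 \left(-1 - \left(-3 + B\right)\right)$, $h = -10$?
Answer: $-4118$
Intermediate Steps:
$S = -16$ ($S = 4 \left(-1 - 3\right) = 4 \left(-4\right) = -16$)
$N{\left(B \right)} = 2 - 4 B$ ($N{\left(B \right)} = -6 + 4 \left(-1 - \left(-3 + B\right)\right) = -6 + 4 \left(2 - B\right) = -6 - \left(-8 + 4 B\right) = 2 - 4 B$)
$N{\left(h \right)} + S 260 = \left(2 - -40\right) - 4160 = \left(2 + 40\right) - 4160 = 42 - 4160 = -4118$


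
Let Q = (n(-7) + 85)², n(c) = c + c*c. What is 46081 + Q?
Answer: 62210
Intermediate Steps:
n(c) = c + c²
Q = 16129 (Q = (-7*(1 - 7) + 85)² = (-7*(-6) + 85)² = (42 + 85)² = 127² = 16129)
46081 + Q = 46081 + 16129 = 62210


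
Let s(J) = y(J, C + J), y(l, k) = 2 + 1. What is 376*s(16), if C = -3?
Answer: 1128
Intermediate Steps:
y(l, k) = 3
s(J) = 3
376*s(16) = 376*3 = 1128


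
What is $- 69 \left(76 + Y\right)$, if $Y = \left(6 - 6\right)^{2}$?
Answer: $-5244$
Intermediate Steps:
$Y = 0$ ($Y = 0^{2} = 0$)
$- 69 \left(76 + Y\right) = - 69 \left(76 + 0\right) = \left(-69\right) 76 = -5244$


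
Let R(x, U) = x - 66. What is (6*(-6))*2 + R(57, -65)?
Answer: -81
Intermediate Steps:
R(x, U) = -66 + x
(6*(-6))*2 + R(57, -65) = (6*(-6))*2 + (-66 + 57) = -36*2 - 9 = -72 - 9 = -81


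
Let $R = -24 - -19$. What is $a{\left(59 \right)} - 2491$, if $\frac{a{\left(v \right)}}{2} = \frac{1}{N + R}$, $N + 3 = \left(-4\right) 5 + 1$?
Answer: $- \frac{67259}{27} \approx -2491.1$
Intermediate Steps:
$N = -22$ ($N = -3 + \left(\left(-4\right) 5 + 1\right) = -3 + \left(-20 + 1\right) = -3 - 19 = -22$)
$R = -5$ ($R = -24 + 19 = -5$)
$a{\left(v \right)} = - \frac{2}{27}$ ($a{\left(v \right)} = \frac{2}{-22 - 5} = \frac{2}{-27} = 2 \left(- \frac{1}{27}\right) = - \frac{2}{27}$)
$a{\left(59 \right)} - 2491 = - \frac{2}{27} - 2491 = - \frac{67259}{27}$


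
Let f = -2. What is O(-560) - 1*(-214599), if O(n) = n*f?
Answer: 215719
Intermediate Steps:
O(n) = -2*n (O(n) = n*(-2) = -2*n)
O(-560) - 1*(-214599) = -2*(-560) - 1*(-214599) = 1120 + 214599 = 215719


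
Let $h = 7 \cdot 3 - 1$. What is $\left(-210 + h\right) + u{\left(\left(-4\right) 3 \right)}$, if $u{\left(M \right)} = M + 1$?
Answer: $-201$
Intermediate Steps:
$u{\left(M \right)} = 1 + M$
$h = 20$ ($h = 21 - 1 = 20$)
$\left(-210 + h\right) + u{\left(\left(-4\right) 3 \right)} = \left(-210 + 20\right) + \left(1 - 12\right) = -190 + \left(1 - 12\right) = -190 - 11 = -201$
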